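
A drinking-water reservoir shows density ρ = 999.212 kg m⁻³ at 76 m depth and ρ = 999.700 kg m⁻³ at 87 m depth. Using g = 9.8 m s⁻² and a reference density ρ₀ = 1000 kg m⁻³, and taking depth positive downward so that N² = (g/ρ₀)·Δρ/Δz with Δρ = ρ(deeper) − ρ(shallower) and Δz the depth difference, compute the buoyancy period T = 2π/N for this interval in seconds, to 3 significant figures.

Δρ = 999.700 − 999.212 = 0.488 kg m⁻³ over Δz = 87 − 76 = 11 m.
N² = (9.8/1000) × (0.488/11) = 4.3476 × 10⁻⁴ s⁻².
N = √(4.3476 × 10⁻⁴) = 0.020851 rad s⁻¹, so T = 2π/N = 301.34 s ≈ 301 s.

301 s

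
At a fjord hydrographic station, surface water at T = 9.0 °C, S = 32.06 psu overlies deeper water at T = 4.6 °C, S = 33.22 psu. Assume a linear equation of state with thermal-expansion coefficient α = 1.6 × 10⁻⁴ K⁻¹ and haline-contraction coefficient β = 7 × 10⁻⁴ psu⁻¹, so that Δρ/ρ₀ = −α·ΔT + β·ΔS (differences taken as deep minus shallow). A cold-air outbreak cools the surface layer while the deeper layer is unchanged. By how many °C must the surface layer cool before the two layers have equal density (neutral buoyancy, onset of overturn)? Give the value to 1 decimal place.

9.5 °C

Neutral buoyancy requires Δρ = 0, i.e. −α(T_deep − T_surf′) + β(S_deep − S_surf) = 0.
T_surf′ = T_deep − (β/α)·ΔS = 4.6 − (7 × 10⁻⁴/1.6 × 10⁻⁴)·(+1.16) = -0.475 °C.
Cooling required: 9.0 − (-0.475) = 9.475 °C.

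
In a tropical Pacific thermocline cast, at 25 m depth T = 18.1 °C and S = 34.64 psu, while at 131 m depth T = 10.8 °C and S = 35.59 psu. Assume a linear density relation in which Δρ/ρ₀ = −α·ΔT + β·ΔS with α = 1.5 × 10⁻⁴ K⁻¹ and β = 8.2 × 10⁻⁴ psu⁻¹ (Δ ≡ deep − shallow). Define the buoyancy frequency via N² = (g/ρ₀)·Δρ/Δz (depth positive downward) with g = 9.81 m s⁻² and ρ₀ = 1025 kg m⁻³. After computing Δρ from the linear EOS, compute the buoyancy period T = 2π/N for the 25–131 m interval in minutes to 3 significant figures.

7.95 min

ΔT = -7.3 K, ΔS = +0.95 psu (deep − shallow).
Δρ/ρ₀ = −αΔT + βΔS = 1.095 × 10⁻³ + 7.79 × 10⁻⁴ = 1.874 × 10⁻³, so Δρ ≈ 1.921 kg m⁻³.
N² = (g/ρ₀)·Δρ/Δz = g·(Δρ/ρ₀)/Δz = 9.81 × 1.874 × 10⁻³ / 106 = 1.7343 × 10⁻⁴ s⁻².
N = √(1.7343 × 10⁻⁴) = 0.013169 rad s⁻¹ → T = 2π/N = 477.12 s = 7.9520 min ≈ 7.95 min.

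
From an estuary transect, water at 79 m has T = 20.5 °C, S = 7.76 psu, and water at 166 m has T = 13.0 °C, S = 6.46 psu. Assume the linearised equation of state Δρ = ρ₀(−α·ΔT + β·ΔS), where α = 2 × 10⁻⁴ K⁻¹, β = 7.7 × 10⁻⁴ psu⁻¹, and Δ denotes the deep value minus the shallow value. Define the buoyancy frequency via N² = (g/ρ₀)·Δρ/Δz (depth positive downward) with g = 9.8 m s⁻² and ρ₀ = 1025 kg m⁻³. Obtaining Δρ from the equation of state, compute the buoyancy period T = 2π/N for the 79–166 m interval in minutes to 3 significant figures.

14.0 min

ΔT = -7.5 K, ΔS = -1.30 psu (deep − shallow).
Δρ/ρ₀ = −αΔT + βΔS = 1.50 × 10⁻³ − 1.001 × 10⁻³ = 4.99 × 10⁻⁴, so Δρ ≈ 0.5115 kg m⁻³.
N² = (g/ρ₀)·Δρ/Δz = g·(Δρ/ρ₀)/Δz = 9.8 × 4.99 × 10⁻⁴ / 87 = 5.6209 × 10⁻⁵ s⁻².
N = √(5.6209 × 10⁻⁵) = 7.4973 × 10⁻³ rad s⁻¹ → T = 2π/N = 838.06 s = 13.968 min ≈ 14.0 min.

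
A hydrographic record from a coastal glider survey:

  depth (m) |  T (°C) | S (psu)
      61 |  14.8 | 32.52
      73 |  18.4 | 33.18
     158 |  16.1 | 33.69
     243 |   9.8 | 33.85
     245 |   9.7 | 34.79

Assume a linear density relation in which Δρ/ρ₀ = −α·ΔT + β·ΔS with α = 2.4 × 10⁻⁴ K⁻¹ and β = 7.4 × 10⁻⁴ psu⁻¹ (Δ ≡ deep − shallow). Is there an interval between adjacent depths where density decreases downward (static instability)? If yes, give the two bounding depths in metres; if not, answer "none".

61–73 m

Evaluate Δρ/ρ₀ = −αΔT + βΔS across each adjacent pair:
  61–73 m: −αΔT+βΔS = −(2.4 × 10⁻⁴)(+3.6)+(7.4 × 10⁻⁴)(+0.66) = -3.8 × 10⁻⁴ → UNSTABLE
  73–158 m: −αΔT+βΔS = −(2.4 × 10⁻⁴)(-2.3)+(7.4 × 10⁻⁴)(+0.51) = 9.3 × 10⁻⁴ → stable
  158–243 m: −αΔT+βΔS = −(2.4 × 10⁻⁴)(-6.3)+(7.4 × 10⁻⁴)(+0.16) = 1.6 × 10⁻³ → stable
  243–245 m: −αΔT+βΔS = −(2.4 × 10⁻⁴)(-0.1)+(7.4 × 10⁻⁴)(+0.94) = 7.2 × 10⁻⁴ → stable
The 61–73 m interval has Δρ < 0: lighter water underlies denser water.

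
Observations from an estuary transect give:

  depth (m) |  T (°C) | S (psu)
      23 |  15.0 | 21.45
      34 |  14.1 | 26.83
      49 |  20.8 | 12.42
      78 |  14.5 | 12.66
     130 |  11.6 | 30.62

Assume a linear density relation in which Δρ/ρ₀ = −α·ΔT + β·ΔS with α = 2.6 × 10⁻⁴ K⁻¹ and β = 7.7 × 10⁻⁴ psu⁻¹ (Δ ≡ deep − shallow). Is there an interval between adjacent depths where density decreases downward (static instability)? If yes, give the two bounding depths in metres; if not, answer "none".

Evaluate Δρ/ρ₀ = −αΔT + βΔS across each adjacent pair:
  23–34 m: −αΔT+βΔS = −(2.6 × 10⁻⁴)(-0.9)+(7.7 × 10⁻⁴)(+5.38) = 4.4 × 10⁻³ → stable
  34–49 m: −αΔT+βΔS = −(2.6 × 10⁻⁴)(+6.7)+(7.7 × 10⁻⁴)(-14.41) = -0.013 → UNSTABLE
  49–78 m: −αΔT+βΔS = −(2.6 × 10⁻⁴)(-6.3)+(7.7 × 10⁻⁴)(+0.24) = 1.8 × 10⁻³ → stable
  78–130 m: −αΔT+βΔS = −(2.6 × 10⁻⁴)(-2.9)+(7.7 × 10⁻⁴)(+17.96) = 0.015 → stable
The 34–49 m interval has Δρ < 0: lighter water underlies denser water.

34–49 m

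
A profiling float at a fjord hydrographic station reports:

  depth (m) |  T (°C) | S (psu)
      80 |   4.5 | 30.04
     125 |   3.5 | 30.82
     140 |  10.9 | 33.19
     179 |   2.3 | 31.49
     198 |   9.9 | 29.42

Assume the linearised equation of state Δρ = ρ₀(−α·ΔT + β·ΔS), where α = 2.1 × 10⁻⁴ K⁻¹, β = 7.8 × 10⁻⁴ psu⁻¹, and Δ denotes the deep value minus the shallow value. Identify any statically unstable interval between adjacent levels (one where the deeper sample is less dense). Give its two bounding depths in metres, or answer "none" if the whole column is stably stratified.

179–198 m

Evaluate Δρ/ρ₀ = −αΔT + βΔS across each adjacent pair:
  80–125 m: −αΔT+βΔS = −(2.1 × 10⁻⁴)(-1.0)+(7.8 × 10⁻⁴)(+0.78) = 8.2 × 10⁻⁴ → stable
  125–140 m: −αΔT+βΔS = −(2.1 × 10⁻⁴)(+7.4)+(7.8 × 10⁻⁴)(+2.37) = 2.9 × 10⁻⁴ → stable
  140–179 m: −αΔT+βΔS = −(2.1 × 10⁻⁴)(-8.6)+(7.8 × 10⁻⁴)(-1.70) = 4.8 × 10⁻⁴ → stable
  179–198 m: −αΔT+βΔS = −(2.1 × 10⁻⁴)(+7.6)+(7.8 × 10⁻⁴)(-2.07) = -3.2 × 10⁻³ → UNSTABLE
The 179–198 m interval has Δρ < 0: lighter water underlies denser water.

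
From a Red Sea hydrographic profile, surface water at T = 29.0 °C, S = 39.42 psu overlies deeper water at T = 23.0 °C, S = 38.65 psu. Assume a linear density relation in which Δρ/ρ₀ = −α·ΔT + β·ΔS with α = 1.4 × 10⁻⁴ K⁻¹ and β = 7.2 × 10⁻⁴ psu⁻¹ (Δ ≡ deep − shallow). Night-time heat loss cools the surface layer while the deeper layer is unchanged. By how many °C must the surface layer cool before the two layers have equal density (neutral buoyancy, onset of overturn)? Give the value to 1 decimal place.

2.0 °C

Neutral buoyancy requires Δρ = 0, i.e. −α(T_deep − T_surf′) + β(S_deep − S_surf) = 0.
T_surf′ = T_deep − (β/α)·ΔS = 23.0 − (7.2 × 10⁻⁴/1.4 × 10⁻⁴)·(-0.77) = 26.960 °C.
Cooling required: 29.0 − (26.960) = 2.040 °C.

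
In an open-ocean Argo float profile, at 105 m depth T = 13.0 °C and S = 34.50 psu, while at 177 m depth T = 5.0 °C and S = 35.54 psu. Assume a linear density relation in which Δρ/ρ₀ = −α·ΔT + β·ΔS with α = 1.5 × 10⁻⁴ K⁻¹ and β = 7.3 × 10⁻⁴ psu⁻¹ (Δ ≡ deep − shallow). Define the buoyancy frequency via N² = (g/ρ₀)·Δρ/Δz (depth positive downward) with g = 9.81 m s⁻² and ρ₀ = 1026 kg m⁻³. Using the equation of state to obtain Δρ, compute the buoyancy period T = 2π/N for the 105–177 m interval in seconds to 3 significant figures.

ΔT = -8.0 K, ΔS = +1.04 psu (deep − shallow).
Δρ/ρ₀ = −αΔT + βΔS = 1.20 × 10⁻³ + 7.592 × 10⁻⁴ = 1.9592 × 10⁻³, so Δρ ≈ 2.010 kg m⁻³.
N² = (g/ρ₀)·Δρ/Δz = g·(Δρ/ρ₀)/Δz = 9.81 × 1.9592 × 10⁻³ / 72 = 2.6694 × 10⁻⁴ s⁻².
N = √(2.6694 × 10⁻⁴) = 0.016338 rad s⁻¹ → T = 2π/N = 384.57 s ≈ 385 s.

385 s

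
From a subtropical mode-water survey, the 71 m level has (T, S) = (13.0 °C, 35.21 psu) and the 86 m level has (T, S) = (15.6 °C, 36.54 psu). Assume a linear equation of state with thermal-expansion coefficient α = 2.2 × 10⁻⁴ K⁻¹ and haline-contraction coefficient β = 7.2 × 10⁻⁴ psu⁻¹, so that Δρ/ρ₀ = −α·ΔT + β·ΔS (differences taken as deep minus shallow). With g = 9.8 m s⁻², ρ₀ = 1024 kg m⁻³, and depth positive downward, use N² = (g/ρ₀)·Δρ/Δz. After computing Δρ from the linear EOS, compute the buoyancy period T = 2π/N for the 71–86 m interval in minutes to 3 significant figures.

ΔT = +2.6 K, ΔS = +1.33 psu (deep − shallow).
Δρ/ρ₀ = −αΔT + βΔS = -5.72 × 10⁻⁴ + 9.576 × 10⁻⁴ = 3.856 × 10⁻⁴, so Δρ ≈ 0.3949 kg m⁻³.
N² = (g/ρ₀)·Δρ/Δz = g·(Δρ/ρ₀)/Δz = 9.8 × 3.856 × 10⁻⁴ / 15 = 2.5193 × 10⁻⁴ s⁻².
N = √(2.5193 × 10⁻⁴) = 0.015872 rad s⁻¹ → T = 2π/N = 395.87 s = 6.5978 min ≈ 6.60 min.

6.60 min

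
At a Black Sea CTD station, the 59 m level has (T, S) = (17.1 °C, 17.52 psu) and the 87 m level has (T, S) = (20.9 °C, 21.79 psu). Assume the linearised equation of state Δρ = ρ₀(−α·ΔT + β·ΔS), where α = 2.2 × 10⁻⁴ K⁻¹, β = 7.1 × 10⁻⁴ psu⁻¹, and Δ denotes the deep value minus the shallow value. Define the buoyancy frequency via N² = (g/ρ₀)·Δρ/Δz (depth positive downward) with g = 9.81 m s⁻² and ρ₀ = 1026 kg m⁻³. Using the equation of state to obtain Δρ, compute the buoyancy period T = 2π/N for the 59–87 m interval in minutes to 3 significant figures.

ΔT = +3.8 K, ΔS = +4.27 psu (deep − shallow).
Δρ/ρ₀ = −αΔT + βΔS = -8.36 × 10⁻⁴ + 3.0317 × 10⁻³ = 2.1957 × 10⁻³, so Δρ ≈ 2.253 kg m⁻³.
N² = (g/ρ₀)·Δρ/Δz = g·(Δρ/ρ₀)/Δz = 9.81 × 2.1957 × 10⁻³ / 28 = 7.6928 × 10⁻⁴ s⁻².
N = √(7.6928 × 10⁻⁴) = 0.027736 rad s⁻¹ → T = 2π/N = 226.54 s = 3.7757 min ≈ 3.78 min.

3.78 min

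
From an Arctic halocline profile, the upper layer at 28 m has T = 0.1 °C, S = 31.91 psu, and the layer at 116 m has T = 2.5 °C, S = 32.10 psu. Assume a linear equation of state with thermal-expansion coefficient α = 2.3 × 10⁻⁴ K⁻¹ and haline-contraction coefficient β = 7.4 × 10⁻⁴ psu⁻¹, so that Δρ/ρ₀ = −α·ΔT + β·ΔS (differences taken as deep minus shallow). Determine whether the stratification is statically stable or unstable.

unstable

ΔT = 2.5 − 0.1 = +2.4 K and ΔS = 32.10 − 31.91 = +0.19 psu (deep − shallow).
−αΔT = -5.52 × 10⁻⁴; βΔS = 1.406 × 10⁻⁴; sum Δρ/ρ₀ = -4.114 × 10⁻⁴.
Δρ/ρ₀ < 0, so Δρ < 0: deeper water is lighter → statically unstable; the column would overturn.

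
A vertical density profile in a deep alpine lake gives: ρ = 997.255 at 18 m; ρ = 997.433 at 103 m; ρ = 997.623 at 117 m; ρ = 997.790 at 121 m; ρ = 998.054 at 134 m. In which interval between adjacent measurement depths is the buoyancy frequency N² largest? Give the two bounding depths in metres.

Compute the density gradient over each adjacent pair:
  18–103 m: Δρ/Δz = 0.178/85 = 2.1 × 10⁻³ kg m⁻⁴
  103–117 m: Δρ/Δz = 0.190/14 = 0.014 kg m⁻⁴
  117–121 m: Δρ/Δz = 0.167/4 = 0.042 kg m⁻⁴
  121–134 m: Δρ/Δz = 0.264/13 = 0.020 kg m⁻⁴
The largest gradient is in the 117–121 m interval — the pycnocline.

117–121 m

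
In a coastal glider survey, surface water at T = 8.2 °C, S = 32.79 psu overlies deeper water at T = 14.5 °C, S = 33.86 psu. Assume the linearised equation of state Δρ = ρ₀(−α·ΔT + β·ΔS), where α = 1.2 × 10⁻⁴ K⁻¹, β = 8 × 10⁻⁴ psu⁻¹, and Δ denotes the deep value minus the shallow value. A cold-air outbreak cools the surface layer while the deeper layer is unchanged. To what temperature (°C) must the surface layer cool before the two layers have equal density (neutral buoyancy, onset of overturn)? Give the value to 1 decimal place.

7.4 °C

Neutral buoyancy requires Δρ = 0, i.e. −α(T_deep − T_surf′) + β(S_deep − S_surf) = 0.
T_surf′ = T_deep − (β/α)·ΔS = 14.5 − (8 × 10⁻⁴/1.2 × 10⁻⁴)·(+1.07) = 7.367 °C.
Cooling required: 8.2 − (7.367) = 0.833 °C.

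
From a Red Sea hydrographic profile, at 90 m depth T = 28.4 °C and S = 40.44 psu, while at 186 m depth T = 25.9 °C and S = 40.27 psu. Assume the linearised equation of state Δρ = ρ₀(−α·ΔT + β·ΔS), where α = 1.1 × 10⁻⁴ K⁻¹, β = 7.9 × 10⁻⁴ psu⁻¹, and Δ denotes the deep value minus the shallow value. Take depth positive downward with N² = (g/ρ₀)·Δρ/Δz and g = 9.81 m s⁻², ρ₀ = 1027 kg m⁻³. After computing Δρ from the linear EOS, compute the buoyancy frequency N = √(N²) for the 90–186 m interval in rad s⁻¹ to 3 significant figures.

ΔT = -2.5 K, ΔS = -0.17 psu (deep − shallow).
Δρ/ρ₀ = −αΔT + βΔS = 2.75 × 10⁻⁴ − 1.343 × 10⁻⁴ = 1.407 × 10⁻⁴, so Δρ ≈ 0.1445 kg m⁻³.
N² = (g/ρ₀)·Δρ/Δz = g·(Δρ/ρ₀)/Δz = 9.81 × 1.407 × 10⁻⁴ / 96 = 1.4378 × 10⁻⁵ s⁻².
N = √(1.4378 × 10⁻⁵) = 3.7918 × 10⁻³ rad s⁻¹ ≈ 3.79 × 10⁻³ rad s⁻¹.

3.79 × 10⁻³ rad s⁻¹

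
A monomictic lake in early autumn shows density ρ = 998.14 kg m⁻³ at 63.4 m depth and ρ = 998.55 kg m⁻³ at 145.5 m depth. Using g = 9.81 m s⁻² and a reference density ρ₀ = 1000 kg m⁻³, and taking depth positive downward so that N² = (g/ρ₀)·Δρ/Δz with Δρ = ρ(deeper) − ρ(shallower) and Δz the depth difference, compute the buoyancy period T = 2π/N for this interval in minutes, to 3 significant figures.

Δρ = 998.55 − 998.14 = 0.41 kg m⁻³ over Δz = 145.5 − 63.4 = 82.1 m.
N² = (9.81/1000) × (0.41/82.1) = 4.8990 × 10⁻⁵ s⁻².
N = √(4.8990 × 10⁻⁵) = 6.9993 × 10⁻³ rad s⁻¹, so T = 2π/N = 897.69 s = 14.962 min ≈ 15.0 min.

15.0 min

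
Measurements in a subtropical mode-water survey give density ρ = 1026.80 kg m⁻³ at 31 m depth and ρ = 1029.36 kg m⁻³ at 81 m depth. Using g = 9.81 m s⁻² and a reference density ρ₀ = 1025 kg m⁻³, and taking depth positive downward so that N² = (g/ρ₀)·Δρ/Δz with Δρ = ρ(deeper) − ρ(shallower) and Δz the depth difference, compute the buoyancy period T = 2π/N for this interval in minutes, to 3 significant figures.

Δρ = 1029.36 − 1026.80 = 2.56 kg m⁻³ over Δz = 81 − 31 = 50 m.
N² = (9.81/1025) × (2.56/50) = 4.9002 × 10⁻⁴ s⁻².
N = √(4.9002 × 10⁻⁴) = 0.022136 rad s⁻¹, so T = 2π/N = 283.84 s = 4.7307 min ≈ 4.73 min.

4.73 min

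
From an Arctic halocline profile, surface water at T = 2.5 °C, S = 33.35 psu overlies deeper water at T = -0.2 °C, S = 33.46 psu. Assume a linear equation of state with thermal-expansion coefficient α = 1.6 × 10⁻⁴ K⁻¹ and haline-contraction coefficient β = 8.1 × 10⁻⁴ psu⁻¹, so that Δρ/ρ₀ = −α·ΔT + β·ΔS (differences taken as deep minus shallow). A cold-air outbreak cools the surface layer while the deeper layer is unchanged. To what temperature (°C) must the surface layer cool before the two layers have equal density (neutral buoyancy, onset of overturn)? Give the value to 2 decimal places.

Neutral buoyancy requires Δρ = 0, i.e. −α(T_deep − T_surf′) + β(S_deep − S_surf) = 0.
T_surf′ = T_deep − (β/α)·ΔS = -0.2 − (8.1 × 10⁻⁴/1.6 × 10⁻⁴)·(+0.11) = -0.7569 °C.
Cooling required: 2.5 − (-0.7569) = 3.2569 °C.

-0.76 °C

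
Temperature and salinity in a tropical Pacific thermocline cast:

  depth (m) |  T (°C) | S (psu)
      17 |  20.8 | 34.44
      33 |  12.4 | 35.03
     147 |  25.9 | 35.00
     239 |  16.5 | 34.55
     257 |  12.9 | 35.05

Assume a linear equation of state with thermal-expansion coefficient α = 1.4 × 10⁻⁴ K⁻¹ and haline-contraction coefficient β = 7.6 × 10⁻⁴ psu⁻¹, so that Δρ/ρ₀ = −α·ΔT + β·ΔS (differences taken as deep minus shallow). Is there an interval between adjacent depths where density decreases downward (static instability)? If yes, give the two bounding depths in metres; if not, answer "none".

Evaluate Δρ/ρ₀ = −αΔT + βΔS across each adjacent pair:
  17–33 m: −αΔT+βΔS = −(1.4 × 10⁻⁴)(-8.4)+(7.6 × 10⁻⁴)(+0.59) = 1.6 × 10⁻³ → stable
  33–147 m: −αΔT+βΔS = −(1.4 × 10⁻⁴)(+13.5)+(7.6 × 10⁻⁴)(-0.03) = -1.9 × 10⁻³ → UNSTABLE
  147–239 m: −αΔT+βΔS = −(1.4 × 10⁻⁴)(-9.4)+(7.6 × 10⁻⁴)(-0.45) = 9.7 × 10⁻⁴ → stable
  239–257 m: −αΔT+βΔS = −(1.4 × 10⁻⁴)(-3.6)+(7.6 × 10⁻⁴)(+0.50) = 8.8 × 10⁻⁴ → stable
The 33–147 m interval has Δρ < 0: lighter water underlies denser water.

33–147 m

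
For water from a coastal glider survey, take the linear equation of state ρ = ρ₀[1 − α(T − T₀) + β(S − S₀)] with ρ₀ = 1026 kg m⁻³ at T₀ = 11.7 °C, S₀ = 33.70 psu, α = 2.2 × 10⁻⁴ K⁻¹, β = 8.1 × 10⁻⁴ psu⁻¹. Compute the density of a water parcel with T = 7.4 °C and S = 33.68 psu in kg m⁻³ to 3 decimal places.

1026.954 kg m⁻³

T − T₀ = -4.3 K, S − S₀ = -0.02 psu.
Bracket = 1 − α·(-4.3) + β·(-0.02) = 1 + (9.298 × 10⁻⁴) = 1.0009298.
ρ = 1026 × 1.0009298 = 1026.954 kg m⁻³.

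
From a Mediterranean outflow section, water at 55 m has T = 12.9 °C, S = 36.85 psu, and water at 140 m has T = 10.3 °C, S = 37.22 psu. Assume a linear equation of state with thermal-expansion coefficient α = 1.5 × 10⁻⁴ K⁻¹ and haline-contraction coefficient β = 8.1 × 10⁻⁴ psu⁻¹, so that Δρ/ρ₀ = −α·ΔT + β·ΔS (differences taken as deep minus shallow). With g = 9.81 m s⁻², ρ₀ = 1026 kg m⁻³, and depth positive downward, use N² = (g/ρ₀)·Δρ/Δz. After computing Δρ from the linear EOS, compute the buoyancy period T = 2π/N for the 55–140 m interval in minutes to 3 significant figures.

ΔT = -2.6 K, ΔS = +0.37 psu (deep − shallow).
Δρ/ρ₀ = −αΔT + βΔS = 3.90 × 10⁻⁴ + 2.997 × 10⁻⁴ = 6.897 × 10⁻⁴, so Δρ ≈ 0.7076 kg m⁻³.
N² = (g/ρ₀)·Δρ/Δz = g·(Δρ/ρ₀)/Δz = 9.81 × 6.897 × 10⁻⁴ / 85 = 7.9599 × 10⁻⁵ s⁻².
N = √(7.9599 × 10⁻⁵) = 8.9218 × 10⁻³ rad s⁻¹ → T = 2π/N = 704.25 s = 11.738 min ≈ 11.7 min.

11.7 min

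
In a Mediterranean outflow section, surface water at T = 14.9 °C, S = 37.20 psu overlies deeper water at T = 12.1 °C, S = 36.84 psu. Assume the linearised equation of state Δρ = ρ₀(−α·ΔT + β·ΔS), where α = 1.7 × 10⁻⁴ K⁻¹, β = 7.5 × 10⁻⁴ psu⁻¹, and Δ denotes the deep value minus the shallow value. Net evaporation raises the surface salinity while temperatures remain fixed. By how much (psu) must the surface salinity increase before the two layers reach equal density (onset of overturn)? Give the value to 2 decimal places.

Neutral buoyancy requires −α(T_deep − T_surf) + β(S_deep − S_surf′) = 0.
S_surf′ = S_deep − (α/β)·ΔT = 36.84 − (1.7 × 10⁻⁴/7.5 × 10⁻⁴)·(-2.8) = 37.4747 psu.
Increase required: 37.4747 − 37.20 = 0.2747 psu.

0.27 psu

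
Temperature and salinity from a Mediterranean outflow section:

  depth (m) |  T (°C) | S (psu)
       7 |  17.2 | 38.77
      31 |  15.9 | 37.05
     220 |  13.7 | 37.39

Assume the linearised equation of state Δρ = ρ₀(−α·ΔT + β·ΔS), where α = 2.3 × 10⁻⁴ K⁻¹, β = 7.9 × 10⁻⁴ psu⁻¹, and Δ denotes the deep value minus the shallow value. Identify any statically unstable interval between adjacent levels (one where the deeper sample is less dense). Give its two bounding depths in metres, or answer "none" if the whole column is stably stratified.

Evaluate Δρ/ρ₀ = −αΔT + βΔS across each adjacent pair:
  7–31 m: −αΔT+βΔS = −(2.3 × 10⁻⁴)(-1.3)+(7.9 × 10⁻⁴)(-1.72) = -1.1 × 10⁻³ → UNSTABLE
  31–220 m: −αΔT+βΔS = −(2.3 × 10⁻⁴)(-2.2)+(7.9 × 10⁻⁴)(+0.34) = 7.7 × 10⁻⁴ → stable
The 7–31 m interval has Δρ < 0: lighter water underlies denser water.

7–31 m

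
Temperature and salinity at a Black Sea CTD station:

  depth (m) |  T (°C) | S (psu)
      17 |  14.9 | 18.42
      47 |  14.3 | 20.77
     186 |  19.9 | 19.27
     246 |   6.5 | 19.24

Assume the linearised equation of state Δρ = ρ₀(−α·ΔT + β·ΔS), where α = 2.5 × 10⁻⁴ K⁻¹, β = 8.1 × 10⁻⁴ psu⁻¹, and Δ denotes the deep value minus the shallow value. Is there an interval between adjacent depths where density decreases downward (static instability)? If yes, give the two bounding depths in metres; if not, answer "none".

Evaluate Δρ/ρ₀ = −αΔT + βΔS across each adjacent pair:
  17–47 m: −αΔT+βΔS = −(2.5 × 10⁻⁴)(-0.6)+(8.1 × 10⁻⁴)(+2.35) = 2.1 × 10⁻³ → stable
  47–186 m: −αΔT+βΔS = −(2.5 × 10⁻⁴)(+5.6)+(8.1 × 10⁻⁴)(-1.50) = -2.6 × 10⁻³ → UNSTABLE
  186–246 m: −αΔT+βΔS = −(2.5 × 10⁻⁴)(-13.4)+(8.1 × 10⁻⁴)(-0.03) = 3.3 × 10⁻³ → stable
The 47–186 m interval has Δρ < 0: lighter water underlies denser water.

47–186 m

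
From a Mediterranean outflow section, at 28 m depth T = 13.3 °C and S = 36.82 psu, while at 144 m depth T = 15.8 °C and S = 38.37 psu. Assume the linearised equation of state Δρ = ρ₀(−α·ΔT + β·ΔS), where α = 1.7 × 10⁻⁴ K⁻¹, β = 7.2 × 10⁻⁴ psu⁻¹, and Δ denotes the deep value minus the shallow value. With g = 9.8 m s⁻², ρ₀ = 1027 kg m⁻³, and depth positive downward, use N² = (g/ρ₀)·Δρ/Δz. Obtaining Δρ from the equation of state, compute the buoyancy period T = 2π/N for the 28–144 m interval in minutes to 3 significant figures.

13.7 min

ΔT = +2.5 K, ΔS = +1.55 psu (deep − shallow).
Δρ/ρ₀ = −αΔT + βΔS = -4.25 × 10⁻⁴ + 1.116 × 10⁻³ = 6.91 × 10⁻⁴, so Δρ ≈ 0.7097 kg m⁻³.
N² = (g/ρ₀)·Δρ/Δz = g·(Δρ/ρ₀)/Δz = 9.8 × 6.91 × 10⁻⁴ / 116 = 5.8378 × 10⁻⁵ s⁻².
N = √(5.8378 × 10⁻⁵) = 7.6405 × 10⁻³ rad s⁻¹ → T = 2π/N = 822.35 s = 13.706 min ≈ 13.7 min.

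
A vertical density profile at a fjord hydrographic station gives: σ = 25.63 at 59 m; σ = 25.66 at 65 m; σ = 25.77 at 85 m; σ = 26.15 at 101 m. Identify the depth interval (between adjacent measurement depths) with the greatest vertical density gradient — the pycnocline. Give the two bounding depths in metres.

85–101 m

Compute the density gradient over each adjacent pair:
  59–65 m: Δρ/Δz = 0.03/6 = 5.0 × 10⁻³ kg m⁻⁴
  65–85 m: Δρ/Δz = 0.11/20 = 5.5 × 10⁻³ kg m⁻⁴
  85–101 m: Δρ/Δz = 0.38/16 = 0.024 kg m⁻⁴
The largest gradient is in the 85–101 m interval — the pycnocline.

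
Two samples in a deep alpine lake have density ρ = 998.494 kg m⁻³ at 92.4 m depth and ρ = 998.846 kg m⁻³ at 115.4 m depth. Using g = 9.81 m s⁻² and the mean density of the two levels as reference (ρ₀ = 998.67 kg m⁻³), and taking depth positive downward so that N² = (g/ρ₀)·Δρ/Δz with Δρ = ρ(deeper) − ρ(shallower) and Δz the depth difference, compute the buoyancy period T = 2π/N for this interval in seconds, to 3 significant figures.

Δρ = 998.846 − 998.494 = 0.352 kg m⁻³ over Δz = 115.4 − 92.4 = 23 m.
N² = (9.81/998.67) × (0.352/23) = 1.5034 × 10⁻⁴ s⁻².
N = √(1.5034 × 10⁻⁴) = 0.012261 rad s⁻¹, so T = 2π/N = 512.45 s ≈ 512 s.

512 s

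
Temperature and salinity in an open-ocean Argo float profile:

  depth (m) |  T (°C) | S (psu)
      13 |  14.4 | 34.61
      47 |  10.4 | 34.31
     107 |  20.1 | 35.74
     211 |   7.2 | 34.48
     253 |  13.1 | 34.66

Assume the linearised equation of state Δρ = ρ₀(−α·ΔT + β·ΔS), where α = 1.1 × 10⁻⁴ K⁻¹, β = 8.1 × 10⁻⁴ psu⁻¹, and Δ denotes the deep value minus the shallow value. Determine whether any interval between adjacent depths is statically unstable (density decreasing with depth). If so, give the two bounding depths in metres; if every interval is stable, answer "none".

211–253 m

Evaluate Δρ/ρ₀ = −αΔT + βΔS across each adjacent pair:
  13–47 m: −αΔT+βΔS = −(1.1 × 10⁻⁴)(-4.0)+(8.1 × 10⁻⁴)(-0.30) = 2.0 × 10⁻⁴ → stable
  47–107 m: −αΔT+βΔS = −(1.1 × 10⁻⁴)(+9.7)+(8.1 × 10⁻⁴)(+1.43) = 9.1 × 10⁻⁵ → stable
  107–211 m: −αΔT+βΔS = −(1.1 × 10⁻⁴)(-12.9)+(8.1 × 10⁻⁴)(-1.26) = 4.0 × 10⁻⁴ → stable
  211–253 m: −αΔT+βΔS = −(1.1 × 10⁻⁴)(+5.9)+(8.1 × 10⁻⁴)(+0.18) = -5.0 × 10⁻⁴ → UNSTABLE
The 211–253 m interval has Δρ < 0: lighter water underlies denser water.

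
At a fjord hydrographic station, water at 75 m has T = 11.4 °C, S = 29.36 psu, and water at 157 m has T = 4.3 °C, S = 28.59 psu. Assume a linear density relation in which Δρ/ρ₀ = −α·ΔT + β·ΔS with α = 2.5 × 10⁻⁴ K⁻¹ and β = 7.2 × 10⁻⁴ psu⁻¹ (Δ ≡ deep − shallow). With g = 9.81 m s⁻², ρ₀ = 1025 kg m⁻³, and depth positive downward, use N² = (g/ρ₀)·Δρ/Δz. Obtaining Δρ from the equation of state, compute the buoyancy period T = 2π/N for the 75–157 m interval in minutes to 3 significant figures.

8.67 min

ΔT = -7.1 K, ΔS = -0.77 psu (deep − shallow).
Δρ/ρ₀ = −αΔT + βΔS = 1.775 × 10⁻³ − 5.544 × 10⁻⁴ = 1.2206 × 10⁻³, so Δρ ≈ 1.251 kg m⁻³.
N² = (g/ρ₀)·Δρ/Δz = g·(Δρ/ρ₀)/Δz = 9.81 × 1.2206 × 10⁻³ / 82 = 1.4603 × 10⁻⁴ s⁻².
N = √(1.4603 × 10⁻⁴) = 0.012084 rad s⁻¹ → T = 2π/N = 519.96 s = 8.6660 min ≈ 8.67 min.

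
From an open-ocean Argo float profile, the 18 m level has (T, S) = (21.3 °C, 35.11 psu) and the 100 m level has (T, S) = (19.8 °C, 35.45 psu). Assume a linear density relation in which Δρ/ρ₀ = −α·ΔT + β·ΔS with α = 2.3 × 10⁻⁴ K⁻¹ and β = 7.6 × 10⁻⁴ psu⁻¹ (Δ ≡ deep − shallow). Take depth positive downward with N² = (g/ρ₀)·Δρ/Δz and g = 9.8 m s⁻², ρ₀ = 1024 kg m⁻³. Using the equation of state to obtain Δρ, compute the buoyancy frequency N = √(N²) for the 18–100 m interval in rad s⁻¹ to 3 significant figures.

ΔT = -1.5 K, ΔS = +0.34 psu (deep − shallow).
Δρ/ρ₀ = −αΔT + βΔS = 3.45 × 10⁻⁴ + 2.584 × 10⁻⁴ = 6.034 × 10⁻⁴, so Δρ ≈ 0.6179 kg m⁻³.
N² = (g/ρ₀)·Δρ/Δz = g·(Δρ/ρ₀)/Δz = 9.8 × 6.034 × 10⁻⁴ / 82 = 7.2114 × 10⁻⁵ s⁻².
N = √(7.2114 × 10⁻⁵) = 8.4920 × 10⁻³ rad s⁻¹ ≈ 8.49 × 10⁻³ rad s⁻¹.

8.49 × 10⁻³ rad s⁻¹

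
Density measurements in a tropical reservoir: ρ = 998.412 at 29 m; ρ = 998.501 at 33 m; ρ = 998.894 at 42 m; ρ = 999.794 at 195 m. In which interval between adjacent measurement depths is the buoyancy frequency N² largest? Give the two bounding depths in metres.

Compute the density gradient over each adjacent pair:
  29–33 m: Δρ/Δz = 0.089/4 = 0.022 kg m⁻⁴
  33–42 m: Δρ/Δz = 0.393/9 = 0.044 kg m⁻⁴
  42–195 m: Δρ/Δz = 0.900/153 = 5.9 × 10⁻³ kg m⁻⁴
The largest gradient is in the 33–42 m interval — the pycnocline.

33–42 m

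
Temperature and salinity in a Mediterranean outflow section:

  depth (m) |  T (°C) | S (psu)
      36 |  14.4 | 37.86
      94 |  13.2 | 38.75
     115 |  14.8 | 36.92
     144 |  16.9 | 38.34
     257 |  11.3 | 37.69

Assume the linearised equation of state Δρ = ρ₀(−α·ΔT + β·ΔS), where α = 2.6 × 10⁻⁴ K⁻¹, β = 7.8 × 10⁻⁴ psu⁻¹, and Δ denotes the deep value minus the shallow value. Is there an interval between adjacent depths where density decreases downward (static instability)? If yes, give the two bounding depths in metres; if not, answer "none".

Evaluate Δρ/ρ₀ = −αΔT + βΔS across each adjacent pair:
  36–94 m: −αΔT+βΔS = −(2.6 × 10⁻⁴)(-1.2)+(7.8 × 10⁻⁴)(+0.89) = 1.0 × 10⁻³ → stable
  94–115 m: −αΔT+βΔS = −(2.6 × 10⁻⁴)(+1.6)+(7.8 × 10⁻⁴)(-1.83) = -1.8 × 10⁻³ → UNSTABLE
  115–144 m: −αΔT+βΔS = −(2.6 × 10⁻⁴)(+2.1)+(7.8 × 10⁻⁴)(+1.42) = 5.6 × 10⁻⁴ → stable
  144–257 m: −αΔT+βΔS = −(2.6 × 10⁻⁴)(-5.6)+(7.8 × 10⁻⁴)(-0.65) = 9.5 × 10⁻⁴ → stable
The 94–115 m interval has Δρ < 0: lighter water underlies denser water.

94–115 m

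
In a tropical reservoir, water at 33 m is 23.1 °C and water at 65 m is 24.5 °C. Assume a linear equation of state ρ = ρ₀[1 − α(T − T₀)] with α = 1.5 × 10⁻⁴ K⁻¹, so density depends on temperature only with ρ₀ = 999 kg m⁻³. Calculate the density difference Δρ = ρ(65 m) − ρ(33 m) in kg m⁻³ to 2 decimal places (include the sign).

ΔT = +1.4 K, Δρ/ρ₀ = −αΔT = -2.10 × 10⁻⁴.
Δρ = 999 × (-2.10 × 10⁻⁴) = -0.21 kg m⁻³.
Negative Δρ: lighter below, statically unstable.

-0.21 kg m⁻³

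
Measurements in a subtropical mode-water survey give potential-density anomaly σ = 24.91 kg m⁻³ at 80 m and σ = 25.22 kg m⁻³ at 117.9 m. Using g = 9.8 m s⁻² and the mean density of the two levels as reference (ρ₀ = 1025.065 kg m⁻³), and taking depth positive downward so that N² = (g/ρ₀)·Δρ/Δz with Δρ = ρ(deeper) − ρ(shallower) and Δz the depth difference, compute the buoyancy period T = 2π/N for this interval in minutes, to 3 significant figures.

11.8 min

Δρ = 1025.22 − 1024.91 = 0.31 kg m⁻³ over Δz = 117.9 − 80 = 37.9 m.
N² = (9.8/1025.065) × (0.31/37.9) = 7.8198 × 10⁻⁵ s⁻².
N = √(7.8198 × 10⁻⁵) = 8.8430 × 10⁻³ rad s⁻¹, so T = 2π/N = 710.53 s = 11.842 min ≈ 11.8 min.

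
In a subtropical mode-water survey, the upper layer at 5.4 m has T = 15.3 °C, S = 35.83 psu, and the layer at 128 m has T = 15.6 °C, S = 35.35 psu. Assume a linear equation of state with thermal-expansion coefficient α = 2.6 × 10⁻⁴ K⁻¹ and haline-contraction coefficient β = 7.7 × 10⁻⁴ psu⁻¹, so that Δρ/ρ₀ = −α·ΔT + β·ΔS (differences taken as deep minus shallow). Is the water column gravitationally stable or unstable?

unstable

ΔT = 15.6 − 15.3 = +0.3 K and ΔS = 35.35 − 35.83 = -0.48 psu (deep − shallow).
−αΔT = -7.80 × 10⁻⁵; βΔS = -3.696 × 10⁻⁴; sum Δρ/ρ₀ = -4.476 × 10⁻⁴.
Δρ/ρ₀ < 0, so Δρ < 0: deeper water is lighter → statically unstable; the column would overturn.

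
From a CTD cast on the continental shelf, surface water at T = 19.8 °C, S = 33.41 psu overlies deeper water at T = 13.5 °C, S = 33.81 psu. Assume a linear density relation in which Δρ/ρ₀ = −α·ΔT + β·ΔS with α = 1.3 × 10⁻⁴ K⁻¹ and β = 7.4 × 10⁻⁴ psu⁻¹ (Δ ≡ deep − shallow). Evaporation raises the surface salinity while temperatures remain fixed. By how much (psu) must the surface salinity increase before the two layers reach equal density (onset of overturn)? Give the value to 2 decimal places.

1.51 psu

Neutral buoyancy requires −α(T_deep − T_surf) + β(S_deep − S_surf′) = 0.
S_surf′ = S_deep − (α/β)·ΔT = 33.81 − (1.3 × 10⁻⁴/7.4 × 10⁻⁴)·(-6.3) = 34.9168 psu.
Increase required: 34.9168 − 33.41 = 1.5068 psu.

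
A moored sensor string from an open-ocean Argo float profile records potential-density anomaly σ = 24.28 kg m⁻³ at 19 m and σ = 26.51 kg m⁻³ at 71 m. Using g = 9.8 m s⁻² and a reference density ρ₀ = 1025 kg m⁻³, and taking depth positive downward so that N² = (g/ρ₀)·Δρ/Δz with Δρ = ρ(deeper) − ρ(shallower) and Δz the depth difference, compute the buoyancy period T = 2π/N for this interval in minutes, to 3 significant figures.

Δρ = 1026.51 − 1024.28 = 2.23 kg m⁻³ over Δz = 71 − 19 = 52 m.
N² = (9.8/1025) × (2.23/52) = 4.1002 × 10⁻⁴ s⁻².
N = √(4.1002 × 10⁻⁴) = 0.020249 rad s⁻¹, so T = 2π/N = 310.30 s = 5.1717 min ≈ 5.17 min.

5.17 min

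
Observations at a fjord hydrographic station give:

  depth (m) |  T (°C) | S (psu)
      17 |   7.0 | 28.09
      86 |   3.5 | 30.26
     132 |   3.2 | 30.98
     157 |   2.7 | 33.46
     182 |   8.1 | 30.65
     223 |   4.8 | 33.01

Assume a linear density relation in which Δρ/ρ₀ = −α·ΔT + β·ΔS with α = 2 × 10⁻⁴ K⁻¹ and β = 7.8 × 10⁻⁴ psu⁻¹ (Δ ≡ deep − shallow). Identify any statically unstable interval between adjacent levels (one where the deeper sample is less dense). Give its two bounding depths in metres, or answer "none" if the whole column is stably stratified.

157–182 m

Evaluate Δρ/ρ₀ = −αΔT + βΔS across each adjacent pair:
  17–86 m: −αΔT+βΔS = −(2 × 10⁻⁴)(-3.5)+(7.8 × 10⁻⁴)(+2.17) = 2.4 × 10⁻³ → stable
  86–132 m: −αΔT+βΔS = −(2 × 10⁻⁴)(-0.3)+(7.8 × 10⁻⁴)(+0.72) = 6.2 × 10⁻⁴ → stable
  132–157 m: −αΔT+βΔS = −(2 × 10⁻⁴)(-0.5)+(7.8 × 10⁻⁴)(+2.48) = 2.0 × 10⁻³ → stable
  157–182 m: −αΔT+βΔS = −(2 × 10⁻⁴)(+5.4)+(7.8 × 10⁻⁴)(-2.81) = -3.3 × 10⁻³ → UNSTABLE
  182–223 m: −αΔT+βΔS = −(2 × 10⁻⁴)(-3.3)+(7.8 × 10⁻⁴)(+2.36) = 2.5 × 10⁻³ → stable
The 157–182 m interval has Δρ < 0: lighter water underlies denser water.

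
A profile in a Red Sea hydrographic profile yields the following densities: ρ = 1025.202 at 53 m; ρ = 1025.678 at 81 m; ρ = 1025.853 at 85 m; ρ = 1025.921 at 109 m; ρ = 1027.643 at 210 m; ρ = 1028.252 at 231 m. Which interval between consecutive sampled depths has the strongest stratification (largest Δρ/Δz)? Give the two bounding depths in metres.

81–85 m

Compute the density gradient over each adjacent pair:
  53–81 m: Δρ/Δz = 0.476/28 = 0.017 kg m⁻⁴
  81–85 m: Δρ/Δz = 0.175/4 = 0.044 kg m⁻⁴
  85–109 m: Δρ/Δz = 0.068/24 = 2.8 × 10⁻³ kg m⁻⁴
  109–210 m: Δρ/Δz = 1.722/101 = 0.017 kg m⁻⁴
  210–231 m: Δρ/Δz = 0.609/21 = 0.029 kg m⁻⁴
The largest gradient is in the 81–85 m interval — the pycnocline.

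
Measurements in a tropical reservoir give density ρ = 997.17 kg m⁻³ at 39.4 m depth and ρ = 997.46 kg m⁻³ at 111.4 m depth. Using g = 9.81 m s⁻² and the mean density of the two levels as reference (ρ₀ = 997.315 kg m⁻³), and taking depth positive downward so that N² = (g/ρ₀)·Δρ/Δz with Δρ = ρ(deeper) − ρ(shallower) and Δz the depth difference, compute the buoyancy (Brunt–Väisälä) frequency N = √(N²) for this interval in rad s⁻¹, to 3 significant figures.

6.29 × 10⁻³ rad s⁻¹

Δρ = 997.46 − 997.17 = 0.29 kg m⁻³ over Δz = 111.4 − 39.4 = 72 m.
N² = (9.81/997.315) × (0.29/72) = 3.9619 × 10⁻⁵ s⁻².
N = √(3.9619 × 10⁻⁵) = 6.2944 × 10⁻³ rad s⁻¹ ≈ 6.29 × 10⁻³ rad s⁻¹.
Since Δρ > 0 the layer is stably stratified.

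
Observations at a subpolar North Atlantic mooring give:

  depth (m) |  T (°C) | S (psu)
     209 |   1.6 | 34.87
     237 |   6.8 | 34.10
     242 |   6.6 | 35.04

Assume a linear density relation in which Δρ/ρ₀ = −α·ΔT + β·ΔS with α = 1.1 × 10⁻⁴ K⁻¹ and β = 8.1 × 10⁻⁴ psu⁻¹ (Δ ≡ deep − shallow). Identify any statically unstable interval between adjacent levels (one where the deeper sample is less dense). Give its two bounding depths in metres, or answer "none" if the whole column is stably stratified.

209–237 m

Evaluate Δρ/ρ₀ = −αΔT + βΔS across each adjacent pair:
  209–237 m: −αΔT+βΔS = −(1.1 × 10⁻⁴)(+5.2)+(8.1 × 10⁻⁴)(-0.77) = -1.2 × 10⁻³ → UNSTABLE
  237–242 m: −αΔT+βΔS = −(1.1 × 10⁻⁴)(-0.2)+(8.1 × 10⁻⁴)(+0.94) = 7.8 × 10⁻⁴ → stable
The 209–237 m interval has Δρ < 0: lighter water underlies denser water.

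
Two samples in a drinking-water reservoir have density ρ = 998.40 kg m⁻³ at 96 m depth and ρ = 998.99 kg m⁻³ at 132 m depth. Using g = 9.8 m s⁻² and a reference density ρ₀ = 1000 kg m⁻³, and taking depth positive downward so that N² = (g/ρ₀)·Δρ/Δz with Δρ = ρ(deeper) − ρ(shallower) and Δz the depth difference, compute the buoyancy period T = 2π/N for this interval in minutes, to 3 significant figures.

8.26 min

Δρ = 998.99 − 998.40 = 0.59 kg m⁻³ over Δz = 132 − 96 = 36 m.
N² = (9.8/1000) × (0.59/36) = 1.6061 × 10⁻⁴ s⁻².
N = √(1.6061 × 10⁻⁴) = 0.012673 rad s⁻¹, so T = 2π/N = 495.79 s = 8.2632 min ≈ 8.26 min.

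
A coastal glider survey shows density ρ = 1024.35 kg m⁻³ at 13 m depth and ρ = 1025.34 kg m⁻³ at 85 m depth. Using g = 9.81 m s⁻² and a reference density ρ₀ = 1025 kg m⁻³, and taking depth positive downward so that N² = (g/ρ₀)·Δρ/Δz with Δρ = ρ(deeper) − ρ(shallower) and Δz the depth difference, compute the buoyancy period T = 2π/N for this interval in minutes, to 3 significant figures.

Δρ = 1025.34 − 1024.35 = 0.99 kg m⁻³ over Δz = 85 − 13 = 72 m.
N² = (9.81/1025) × (0.99/72) = 1.3160 × 10⁻⁴ s⁻².
N = √(1.3160 × 10⁻⁴) = 0.011472 rad s⁻¹, so T = 2π/N = 547.70 s = 9.1283 min ≈ 9.13 min.

9.13 min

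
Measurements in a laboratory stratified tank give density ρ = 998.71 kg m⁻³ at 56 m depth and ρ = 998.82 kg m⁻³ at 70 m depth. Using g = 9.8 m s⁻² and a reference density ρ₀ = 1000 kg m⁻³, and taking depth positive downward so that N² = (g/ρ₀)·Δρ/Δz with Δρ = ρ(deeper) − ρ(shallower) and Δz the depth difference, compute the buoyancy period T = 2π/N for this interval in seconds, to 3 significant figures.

Δρ = 998.82 − 998.71 = 0.11 kg m⁻³ over Δz = 70 − 56 = 14 m.
N² = (9.8/1000) × (0.11/14) = 7.7000 × 10⁻⁵ s⁻².
N = √(7.7000 × 10⁻⁵) = 8.7750 × 10⁻³ rad s⁻¹, so T = 2π/N = 716.03 s ≈ 716 s.

716 s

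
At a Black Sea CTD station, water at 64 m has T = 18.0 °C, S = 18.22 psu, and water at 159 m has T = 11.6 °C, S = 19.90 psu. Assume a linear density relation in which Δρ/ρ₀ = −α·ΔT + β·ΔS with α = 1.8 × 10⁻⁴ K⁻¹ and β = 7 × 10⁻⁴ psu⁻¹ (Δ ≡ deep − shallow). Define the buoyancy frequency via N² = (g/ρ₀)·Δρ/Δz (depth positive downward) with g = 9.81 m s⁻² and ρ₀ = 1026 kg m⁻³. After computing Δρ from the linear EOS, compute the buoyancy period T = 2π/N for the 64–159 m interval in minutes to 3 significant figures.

6.75 min

ΔT = -6.4 K, ΔS = +1.68 psu (deep − shallow).
Δρ/ρ₀ = −αΔT + βΔS = 1.152 × 10⁻³ + 1.176 × 10⁻³ = 2.328 × 10⁻³, so Δρ ≈ 2.389 kg m⁻³.
N² = (g/ρ₀)·Δρ/Δz = g·(Δρ/ρ₀)/Δz = 9.81 × 2.328 × 10⁻³ / 95 = 2.4040 × 10⁻⁴ s⁻².
N = √(2.4040 × 10⁻⁴) = 0.015505 rad s⁻¹ → T = 2π/N = 405.24 s = 6.7540 min ≈ 6.75 min.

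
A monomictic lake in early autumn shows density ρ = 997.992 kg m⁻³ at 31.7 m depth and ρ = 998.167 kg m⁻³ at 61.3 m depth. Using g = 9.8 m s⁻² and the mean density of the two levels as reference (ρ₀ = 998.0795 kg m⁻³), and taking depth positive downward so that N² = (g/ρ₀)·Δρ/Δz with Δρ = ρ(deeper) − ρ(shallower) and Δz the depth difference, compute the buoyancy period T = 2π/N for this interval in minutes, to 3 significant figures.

Δρ = 998.167 − 997.992 = 0.175 kg m⁻³ over Δz = 61.3 − 31.7 = 29.6 m.
N² = (9.8/998.0795) × (0.175/29.6) = 5.8051 × 10⁻⁵ s⁻².
N = √(5.8051 × 10⁻⁵) = 7.6191 × 10⁻³ rad s⁻¹, so T = 2π/N = 824.66 s = 13.744 min ≈ 13.7 min.

13.7 min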